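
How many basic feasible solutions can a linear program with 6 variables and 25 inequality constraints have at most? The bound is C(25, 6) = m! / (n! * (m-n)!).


Each vertex corresponds to some choice of n active constraints out of m, so the number of vertices is at most C(m, n) = m! / (n!(m-n)!).
m = 25, n = 6
Numerator: 25 * 24 * 23 * 22 * 21 * 20
Denominator: 6! = 720
C(25, 6) = 177100


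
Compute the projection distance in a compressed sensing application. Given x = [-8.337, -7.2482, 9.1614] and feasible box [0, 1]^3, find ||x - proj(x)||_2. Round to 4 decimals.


Project each component onto [0, 1].
clip(-8.337) = 0.0, clip(-7.2482) = 0.0, clip(9.1614) = 1.0
Projection = [0.0, 0.0, 1.0]
Squared diffs: [69.5056, 52.5364, 66.6084]
Distance = sqrt(188.6504) = 13.735


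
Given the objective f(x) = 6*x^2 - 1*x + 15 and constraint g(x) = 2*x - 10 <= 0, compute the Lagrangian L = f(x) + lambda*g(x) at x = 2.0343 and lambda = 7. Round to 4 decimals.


Step 1: Evaluate f(x).
f(2.0343) = 6*2.0343^2 - 1*2.0343 + 15 = 37.796
Step 2: Evaluate g(x).
g(2.0343) = 2*2.0343 - 10 = -5.9314
Step 3: Compute Lagrangian.
L = 37.796 + 7*-5.9314 = -3.7238


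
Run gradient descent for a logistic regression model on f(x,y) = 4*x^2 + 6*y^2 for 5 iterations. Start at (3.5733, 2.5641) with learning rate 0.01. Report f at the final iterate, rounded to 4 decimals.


Gradient descent on f(x,y) = 4*x^2 + 6*y^2.
Starting point: (3.5733, 2.5641), alpha = 0.01
Step 1: grad_x = 2*4*3.5733 = 28.5864, grad_y = 2*6*2.5641 = 30.7692
  x_1 = 3.5733 - 0.01*28.5864 = 3.2874
  y_1 = 2.5641 - 0.01*30.7692 = 2.2564
Step 2: grad_x = 2*4*3.2874 = 26.2995, grad_y = 2*6*2.2564 = 27.0769
  x_2 = 3.2874 - 0.01*26.2995 = 3.0244
  y_2 = 2.2564 - 0.01*27.0769 = 1.9856
Step 3: grad_x = 2*4*3.0244 = 24.1955, grad_y = 2*6*1.9856 = 23.8277
  x_3 = 3.0244 - 0.01*24.1955 = 2.7825
  y_3 = 1.9856 - 0.01*23.8277 = 1.7474
Step 4: grad_x = 2*4*2.7825 = 22.2599, grad_y = 2*6*1.7474 = 20.9683
  x_4 = 2.7825 - 0.01*22.2599 = 2.5599
  y_4 = 1.7474 - 0.01*20.9683 = 1.5377
Step 5: grad_x = 2*4*2.5599 = 20.4791, grad_y = 2*6*1.5377 = 18.4521
  x_5 = 2.5599 - 0.01*20.4791 = 2.3551
  y_5 = 1.5377 - 0.01*18.4521 = 1.3532
f(2.3551, 1.3532) = 4*2.3551^2 + 6*1.3532^2 = 33.1721


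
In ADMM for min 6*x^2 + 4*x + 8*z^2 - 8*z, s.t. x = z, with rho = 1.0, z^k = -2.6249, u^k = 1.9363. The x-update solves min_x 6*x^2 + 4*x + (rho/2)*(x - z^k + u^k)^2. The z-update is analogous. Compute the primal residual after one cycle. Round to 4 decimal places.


ADMM iteration with rho = 1.0, z^k = -2.6249, u^k = 1.9363
Step 1: x-update.
Minimize 6*x^2 + 4*x + (1.0/2)*(x + 2.6249 + 1.9363)^2
FOC: (2*6 + 1.0)*x = -4 + 1.0*(-2.6249 - 1.9363)
x^{k+1} = -0.6586
Step 2: z-update.
Minimize 8*z^2 - 8*z + (1.0/2)*(-0.6586 - z + 1.9363)^2
FOC: (2*8 + 1.0)*z = 8 + 1.0*(-0.6586 + 1.9363)
z^{k+1} = 0.5457
Step 3: u-update.
u^{k+1} = 1.9363 - 0.6586 - 0.5457 = 0.732
Step 4: Primal residual = |-0.6586 - 0.5457| = 1.2043


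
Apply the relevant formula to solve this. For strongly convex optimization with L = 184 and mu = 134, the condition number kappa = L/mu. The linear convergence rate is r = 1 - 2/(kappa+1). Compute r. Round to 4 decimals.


Step 1: Compute the condition number.
kappa = L/mu = 184/134 = 1.3731
Step 2: Compute the convergence rate.
r = 1 - 2/(kappa + 1) = 1 - 2*mu/(L + mu) = (L - mu)/(L + mu) = 50/318 = 0.1572


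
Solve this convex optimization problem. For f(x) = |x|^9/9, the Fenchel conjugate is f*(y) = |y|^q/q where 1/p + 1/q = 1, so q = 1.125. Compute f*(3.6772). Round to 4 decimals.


The conjugate exponent q satisfies 1/p + 1/q = 1.
p = 9, so q = 9/(9 - 1) = 1.125
|y|^q = 3.6772^1.125 = 4.3272
f*(3.6772) = 4.3272 / 1.125 = 3.8464


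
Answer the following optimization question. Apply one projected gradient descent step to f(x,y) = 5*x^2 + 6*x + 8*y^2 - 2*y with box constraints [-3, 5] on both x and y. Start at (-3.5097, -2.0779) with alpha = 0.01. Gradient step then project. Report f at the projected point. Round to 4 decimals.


Step 1: Compute gradient at (-3.5097, -2.0779).
grad_x = 2*5*-3.5097 + 6 = -29.097
grad_y = 2*8*-2.0779 - 2 = -35.2464
Step 2: Gradient step.
x_raw = -3.5097 - 0.01*-29.097 = -3.2187
y_raw = -2.0779 - 0.01*-35.2464 = -1.7254
Step 3: Project onto [-3, 5].
x_proj = clip(-3.2187) = -3.0
y_proj = clip(-1.7254) = -1.7254
Step 4: Evaluate f.
f(-3.0, -1.7254) = 54.2679


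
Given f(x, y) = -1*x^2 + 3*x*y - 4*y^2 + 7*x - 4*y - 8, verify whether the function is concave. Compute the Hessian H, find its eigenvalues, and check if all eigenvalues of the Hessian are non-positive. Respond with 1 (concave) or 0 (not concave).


The Hessian of f(x,y) = -1*x^2 + 3*x*y - 4*y^2 + 7*x - 4*y - 8 is:
H = [[-2, 3], [3, -8]]
Trace = -2 - 8 = -10
Determinant = -2*-8 - (3)^2 = 7
Discriminant = (-10)^2 - 4*7 = 72.0
Eigenvalues: lambda_1 = -9.2426, lambda_2 = -0.7574
The function is concave.

1


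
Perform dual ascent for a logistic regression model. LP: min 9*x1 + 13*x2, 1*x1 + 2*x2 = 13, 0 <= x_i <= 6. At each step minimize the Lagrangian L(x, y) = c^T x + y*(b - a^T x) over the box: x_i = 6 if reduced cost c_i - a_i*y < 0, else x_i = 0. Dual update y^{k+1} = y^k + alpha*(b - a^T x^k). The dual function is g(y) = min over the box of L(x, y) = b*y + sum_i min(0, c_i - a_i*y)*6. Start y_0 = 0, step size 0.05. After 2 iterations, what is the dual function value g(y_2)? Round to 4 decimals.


Dual ascent for LP: min 9*x1 + 13*x2, 1*x1 + 2*x2 = 13, 0 <= x_i <= 6
Step 1: y^k = 0.0, reduced costs: (9.0, 13.0)
  x^k = (0.0, 0.0), subgradient = b - a^T x = 13.0
  y^{k+1} = 0.0 + 0.05*13.0 = 0.65
Step 2: y^k = 0.65, reduced costs: (8.35, 11.7)
  x^k = (0.0, 0.0), subgradient = b - a^T x = 13.0
  y^{k+1} = 0.65 + 0.05*13.0 = 1.3
Dual objective at y_2 = 1.3: reduced costs (7.7, 10.4), box minimizer x = (0.0, 0.0)
g(y_2) = b*y + (c1 - a1*y)*x1 + (c2 - a2*y)*x2 = 13*1.3 + 7.7*0.0 + 10.4*0.0 = 16.9 + 0.0 + 0.0 = 16.9


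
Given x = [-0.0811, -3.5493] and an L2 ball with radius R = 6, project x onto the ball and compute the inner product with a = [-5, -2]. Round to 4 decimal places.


Step 1: Compute ||x|| (intermediates to 6 decimals).
||x|| = sqrt((-0.0811)^2 + (-3.5493)^2) = 3.550226
Step 2: Project.
Since ||x|| <= R, proj = x (no scaling needed).
proj(x) = [-0.0811, -3.5493]
Step 3: Dot product.
a^T * proj(x) = -5*(-0.0811) - 2*(-3.5493) = 7.5041


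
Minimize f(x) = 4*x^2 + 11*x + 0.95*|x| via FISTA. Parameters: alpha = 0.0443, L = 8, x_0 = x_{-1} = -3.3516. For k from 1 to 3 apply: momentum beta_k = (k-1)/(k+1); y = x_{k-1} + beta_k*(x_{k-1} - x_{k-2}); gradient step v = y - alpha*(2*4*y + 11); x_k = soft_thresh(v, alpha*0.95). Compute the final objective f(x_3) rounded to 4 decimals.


FISTA on f(x) = 4*x^2 + 11*x + 0.95*|x|
L = 8, alpha = 0.0443
Iteration 1: beta = 0.0, y = -3.3516 + 0.0*(-3.3516 + 3.3516) = -3.3516
  grad(y) = -15.8128, v = y - alpha*grad = -2.6511
  prox(v) = soft_thresh(-2.6511, 0.0421) = -2.609
Iteration 2: beta = 0.3333, y = -2.609 + 0.3333*(-2.609 + 3.3516) = -2.3615
  grad(y) = -7.8918, v = y - alpha*grad = -2.0119
  prox(v) = soft_thresh(-2.0119, 0.0421) = -1.9698
Iteration 3: beta = 0.5, y = -1.9698 + 0.5*(-1.9698 + 2.609) = -1.6502
  grad(y) = -2.2014, v = y - alpha*grad = -1.5527
  prox(v) = soft_thresh(-1.5527, 0.0421) = -1.5106
f(x_3) = 4*(-1.5106)^2 + 11*(-1.5106) + 0.95*|-1.5106| = -6.0539


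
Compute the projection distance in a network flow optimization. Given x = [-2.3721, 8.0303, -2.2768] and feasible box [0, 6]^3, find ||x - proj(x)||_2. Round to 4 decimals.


Project each component onto [0, 6].
clip(-2.3721) = 0.0, clip(8.0303) = 6.0, clip(-2.2768) = 0.0
Projection = [0.0, 6.0, 0.0]
Squared diffs: [5.6269, 4.1221, 5.1838]
Distance = sqrt(14.9328) = 3.8643


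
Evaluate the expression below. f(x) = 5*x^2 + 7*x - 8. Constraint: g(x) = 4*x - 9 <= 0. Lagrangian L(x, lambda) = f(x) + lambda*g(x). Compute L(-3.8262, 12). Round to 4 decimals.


Step 1: Evaluate f(x).
f(-3.8262) = 5*(-3.8262)^2 + 7*(-3.8262) - 8 = 38.4156
Step 2: Evaluate g(x).
g(-3.8262) = 4*-3.8262 - 9 = -24.3048
Step 3: Compute Lagrangian.
L = 38.4156 + 12*-24.3048 = -253.242


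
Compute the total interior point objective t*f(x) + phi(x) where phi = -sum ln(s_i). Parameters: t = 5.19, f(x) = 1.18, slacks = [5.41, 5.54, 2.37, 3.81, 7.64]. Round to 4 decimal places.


Step 1: Compute log-barrier.
ln values: [1.6882, 1.712, 0.8629, 1.3376, 2.0334]
phi = -(1.6882 + 1.712 + 0.8629 + 1.3376 + 2.0334) = -7.6342
Step 2: Compute augmented objective.
t*f(x) = 5.19*1.18 = 6.1242
Total = 6.1242 - 7.6342 = -1.51


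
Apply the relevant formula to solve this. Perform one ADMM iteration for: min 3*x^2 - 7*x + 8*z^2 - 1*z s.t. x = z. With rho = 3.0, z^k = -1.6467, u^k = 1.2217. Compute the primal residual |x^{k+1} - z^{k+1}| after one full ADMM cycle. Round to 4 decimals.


ADMM iteration with rho = 3.0, z^k = -1.6467, u^k = 1.2217
Step 1: x-update.
Minimize 3*x^2 - 7*x + (3.0/2)*(x + 1.6467 + 1.2217)^2
FOC: (2*3 + 3.0)*x = 7 + 3.0*(-1.6467 - 1.2217)
x^{k+1} = -0.1784
Step 2: z-update.
Minimize 8*z^2 - 1*z + (3.0/2)*(-0.1784 - z + 1.2217)^2
FOC: (2*8 + 3.0)*z = 1 + 3.0*(-0.1784 + 1.2217)
z^{k+1} = 0.2174
Step 3: u-update.
u^{k+1} = 1.2217 - 0.1784 - 0.2174 = 0.826
Step 4: Primal residual = |-0.1784 - 0.2174| = 0.3957


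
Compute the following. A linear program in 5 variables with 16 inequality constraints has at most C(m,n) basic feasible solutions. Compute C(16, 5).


Each vertex corresponds to some choice of n active constraints out of m, so the number of vertices is at most C(m, n) = m! / (n!(m-n)!).
m = 16, n = 5
Numerator: 16 * 15 * 14 * 13 * 12
Denominator: 5! = 120
C(16, 5) = 4368


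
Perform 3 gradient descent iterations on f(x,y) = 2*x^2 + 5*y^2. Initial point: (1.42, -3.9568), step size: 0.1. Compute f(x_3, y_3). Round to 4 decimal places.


Gradient descent on f(x,y) = 2*x^2 + 5*y^2.
Starting point: (1.42, -3.9568), alpha = 0.1
Step 1: grad_x = 2*2*1.42 = 5.68, grad_y = 2*5*-3.9568 = -39.568
  x_1 = 1.42 - 0.1*5.68 = 0.852
  y_1 = -3.9568 - 0.1*-39.568 = 0.0
Step 2: grad_x = 2*2*0.852 = 3.408, grad_y = 2*5*0.0 = 0.0
  x_2 = 0.852 - 0.1*3.408 = 0.5112
  y_2 = 0.0 - 0.1*0.0 = 0.0
Step 3: grad_x = 2*2*0.5112 = 2.0448, grad_y = 2*5*0.0 = 0.0
  x_3 = 0.5112 - 0.1*2.0448 = 0.3067
  y_3 = 0.0 - 0.1*0.0 = 0.0
f(0.3067, 0.0) = 2*0.3067^2 + 5*0.0^2 = 0.1882


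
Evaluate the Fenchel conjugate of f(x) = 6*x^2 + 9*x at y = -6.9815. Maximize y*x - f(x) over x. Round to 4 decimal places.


f*(y) = sup_x {y*x - a*x^2 - b*x} = sup_x {(y-b)*x - a*x^2}
FOC: (y - b) - 2a*x = 0 => x* = (y - b)/(2a)
x* = (-6.9815 - 9)/(2*6) = -1.3318
f*(-6.9815) = (y-b)^2/(4a) = (-6.9815 - 9)^2/(4*6)
= 255.4083/24 = 10.642


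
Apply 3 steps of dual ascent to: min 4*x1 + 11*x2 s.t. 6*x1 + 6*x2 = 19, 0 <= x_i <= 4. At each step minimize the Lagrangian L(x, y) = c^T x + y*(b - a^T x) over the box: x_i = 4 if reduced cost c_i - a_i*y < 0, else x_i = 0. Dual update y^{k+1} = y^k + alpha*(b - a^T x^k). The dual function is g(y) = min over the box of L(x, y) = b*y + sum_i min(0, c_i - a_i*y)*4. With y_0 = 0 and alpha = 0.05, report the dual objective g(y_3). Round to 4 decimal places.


Dual ascent for LP: min 4*x1 + 11*x2, 6*x1 + 6*x2 = 19, 0 <= x_i <= 4
Step 1: y^k = 0.0, reduced costs: (4.0, 11.0)
  x^k = (0.0, 0.0), subgradient = b - a^T x = 19.0
  y^{k+1} = 0.0 + 0.05*19.0 = 0.95
Step 2: y^k = 0.95, reduced costs: (-1.7, 5.3)
  x^k = (4.0, 0.0), subgradient = b - a^T x = -5.0
  y^{k+1} = 0.95 + 0.05*-5.0 = 0.7
Step 3: y^k = 0.7, reduced costs: (-0.2, 6.8)
  x^k = (4.0, 0.0), subgradient = b - a^T x = -5.0
  y^{k+1} = 0.7 + 0.05*-5.0 = 0.45
Dual objective at y_3 = 0.45: reduced costs (1.3, 8.3), box minimizer x = (0.0, 0.0)
g(y_3) = b*y + (c1 - a1*y)*x1 + (c2 - a2*y)*x2 = 19*0.45 + 1.3*0.0 + 8.3*0.0 = 8.55 + 0.0 + 0.0 = 8.55


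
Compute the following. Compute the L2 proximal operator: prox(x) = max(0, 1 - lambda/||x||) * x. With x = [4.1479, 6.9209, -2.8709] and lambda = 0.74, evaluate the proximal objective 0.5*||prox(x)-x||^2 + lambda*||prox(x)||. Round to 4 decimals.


Step 1: Compute ||x||.
||x|| = 8.5642
Step 2: Compute scaling factor.
scale = max(0, 1 - 0.74/8.5642) = 0.9136
Step 3: prox(x) = [3.7895, 6.3229, -2.6228]
||prox(x)|| = 7.8242
Step 4: Proximal objective.
0.5*||prox-x||^2 = 0.2738
lambda*||prox|| = 5.7899
Total = 6.0637


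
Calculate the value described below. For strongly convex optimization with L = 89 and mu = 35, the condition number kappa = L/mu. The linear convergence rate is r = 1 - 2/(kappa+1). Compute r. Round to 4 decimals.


Step 1: Compute the condition number.
kappa = L/mu = 89/35 = 2.5429
Step 2: Compute the convergence rate.
r = 1 - 2/(kappa + 1) = 1 - 2*mu/(L + mu) = (L - mu)/(L + mu) = 54/124 = 0.4355


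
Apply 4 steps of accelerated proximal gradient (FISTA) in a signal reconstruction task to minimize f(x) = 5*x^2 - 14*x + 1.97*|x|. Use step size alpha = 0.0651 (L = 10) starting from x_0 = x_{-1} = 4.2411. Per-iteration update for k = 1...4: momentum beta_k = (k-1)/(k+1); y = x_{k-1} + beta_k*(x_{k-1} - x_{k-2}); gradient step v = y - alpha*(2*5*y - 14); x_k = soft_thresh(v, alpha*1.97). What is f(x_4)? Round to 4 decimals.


FISTA on f(x) = 5*x^2 - 14*x + 1.97*|x|
L = 10, alpha = 0.0651
Iteration 1: beta = 0.0, y = 4.2411 + 0.0*(4.2411 - 4.2411) = 4.2411
  grad(y) = 28.411, v = y - alpha*grad = 2.3915
  prox(v) = soft_thresh(2.3915, 0.1282) = 2.2633
Iteration 2: beta = 0.3333, y = 2.2633 + 0.3333*(2.2633 - 4.2411) = 1.604
  grad(y) = 2.0403, v = y - alpha*grad = 1.4712
  prox(v) = soft_thresh(1.4712, 0.1282) = 1.343
Iteration 3: beta = 0.5, y = 1.343 + 0.5*(1.343 - 2.2633) = 0.8828
  grad(y) = -5.1721, v = y - alpha*grad = 1.2195
  prox(v) = soft_thresh(1.2195, 0.1282) = 1.0912
Iteration 4: beta = 0.6, y = 1.0912 + 0.6*(1.0912 - 1.343) = 0.9402
  grad(y) = -4.5978, v = y - alpha*grad = 1.2395
  prox(v) = soft_thresh(1.2395, 0.1282) = 1.1113
f(x_4) = 5*1.1113^2 - 14*1.1113 + 1.97*|1.1113| = -7.194


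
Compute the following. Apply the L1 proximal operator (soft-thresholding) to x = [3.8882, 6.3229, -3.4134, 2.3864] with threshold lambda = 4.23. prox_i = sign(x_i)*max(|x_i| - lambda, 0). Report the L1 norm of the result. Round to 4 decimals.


Soft-thresholding with lambda = 4.23:
prox(3.8882) = sign(3.8882)*max(|3.8882| - 4.23, 0) = 0.0
prox(6.3229) = sign(6.3229)*max(|6.3229| - 4.23, 0) = 2.0929
prox(-3.4134) = sign(-3.4134)*max(|-3.4134| - 4.23, 0) = 0.0
prox(2.3864) = sign(2.3864)*max(|2.3864| - 4.23, 0) = 0.0
prox(x) = [0.0, 2.0929, 0.0, 0.0]
||prox(x)||_1 = 0.0 + 2.0929 + 0.0 + 0.0 = 2.0929


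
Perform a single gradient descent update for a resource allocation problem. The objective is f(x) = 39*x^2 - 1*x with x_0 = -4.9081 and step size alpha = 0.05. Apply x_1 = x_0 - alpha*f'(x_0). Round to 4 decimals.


We compute the gradient at x_0 and apply the update.
f'(x) = 78*x - 1
f'(-4.9081) = 78*-4.9081 - 1 = -383.8318
x_1 = -4.9081 - 0.05*-383.8318 = 14.2835


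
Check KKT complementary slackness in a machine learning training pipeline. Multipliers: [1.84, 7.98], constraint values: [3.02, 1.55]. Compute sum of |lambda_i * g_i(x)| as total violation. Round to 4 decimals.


KKT complementary slackness check:
lambda_1 * g_1 = 1.84 * 3.02 = 5.5568
lambda_2 * g_2 = 7.98 * 1.55 = 12.369
Total violation = 5.5568 + 12.369 = 17.9258


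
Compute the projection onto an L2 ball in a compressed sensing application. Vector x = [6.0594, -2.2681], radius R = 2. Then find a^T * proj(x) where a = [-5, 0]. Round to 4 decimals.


Step 1: Compute ||x|| (intermediates to 6 decimals).
||x|| = sqrt(6.0594^2 + (-2.2681)^2) = 6.469977
Step 2: Project.
Since ||x|| > R, scale = R/||x|| = 2/6.469977 = 0.30912, proj(x) = scale * x
proj(x) = [1.873082, -0.701115]
Step 3: Dot product.
a^T * proj(x) = -5*1.873082 + 0*(-0.701115) = -9.3654


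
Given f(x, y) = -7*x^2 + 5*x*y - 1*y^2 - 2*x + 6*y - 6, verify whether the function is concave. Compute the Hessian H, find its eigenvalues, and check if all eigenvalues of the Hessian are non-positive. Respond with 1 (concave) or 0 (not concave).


The Hessian of f(x,y) = -7*x^2 + 5*x*y - 1*y^2 - 2*x + 6*y - 6 is:
H = [[-14, 5], [5, -2]]
Trace = -14 - 2 = -16
Determinant = -14*-2 - (5)^2 = 3
Discriminant = (-16)^2 - 4*3 = 244.0
Eigenvalues: lambda_1 = -15.8102, lambda_2 = -0.1898
The function is concave.

1


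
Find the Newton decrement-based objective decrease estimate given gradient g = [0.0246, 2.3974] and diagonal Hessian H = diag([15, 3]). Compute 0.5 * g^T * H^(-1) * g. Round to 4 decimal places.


Step 1: H is diagonal, so H^(-1) * g = [0.0016, 0.7991].
Step 2: g^T H^(-1) g = sum_i g_i^2 / H_ii
  = (0.0246)^2/15 + (2.3974)^2/3
  = 0.0 + 1.9158 = 1.9159
Step 3: Objective decrease = 0.5 * g^T H^(-1) g = 0.9579


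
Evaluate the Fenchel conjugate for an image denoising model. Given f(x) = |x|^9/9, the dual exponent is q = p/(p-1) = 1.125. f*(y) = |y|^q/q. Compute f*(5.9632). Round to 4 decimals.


The conjugate exponent q satisfies 1/p + 1/q = 1.
p = 9, so q = 9/(9 - 1) = 1.125
|y|^q = 5.9632^1.125 = 7.4544
f*(5.9632) = 7.4544 / 1.125 = 6.6262


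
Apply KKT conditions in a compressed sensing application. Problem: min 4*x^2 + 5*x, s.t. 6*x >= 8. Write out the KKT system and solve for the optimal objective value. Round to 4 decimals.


Step 1: Try lambda = 0 (constraint inactive).
x_unc = -5/(2*4) = -0.625
Check: 6*-0.625 = -3.75 < 8 -- violated!
Step 2: Constraint must be active: 6*x = 8
x* = 8/6 = 4/3 = 1.3333 (rounded; the exact value 4/3 is used below)
lambda = (2*4*(4/3) + 5)/6 = 2.6111
Step 3: Compute optimal value.
f(x*) = 4*(4/3)^2 + 5*(4/3) = 13.7778


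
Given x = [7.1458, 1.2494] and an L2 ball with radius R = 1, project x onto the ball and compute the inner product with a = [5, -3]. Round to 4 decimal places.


Step 1: Compute ||x|| (intermediates to 6 decimals).
||x|| = sqrt(7.1458^2 + 1.2494^2) = 7.254203
Step 2: Project.
Since ||x|| > R, scale = R/||x|| = 1/7.254203 = 0.137851, proj(x) = scale * x
proj(x) = [0.985056, 0.172231]
Step 3: Dot product.
a^T * proj(x) = 5*0.985056 - 3*0.172231 = 4.4086


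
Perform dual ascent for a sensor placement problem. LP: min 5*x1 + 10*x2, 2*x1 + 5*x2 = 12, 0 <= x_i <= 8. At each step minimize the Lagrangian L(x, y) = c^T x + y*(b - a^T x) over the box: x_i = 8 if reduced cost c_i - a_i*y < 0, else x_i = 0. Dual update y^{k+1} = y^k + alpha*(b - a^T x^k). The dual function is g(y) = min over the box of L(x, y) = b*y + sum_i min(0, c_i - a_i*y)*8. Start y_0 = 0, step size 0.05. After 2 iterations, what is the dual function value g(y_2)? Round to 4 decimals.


Dual ascent for LP: min 5*x1 + 10*x2, 2*x1 + 5*x2 = 12, 0 <= x_i <= 8
Step 1: y^k = 0.0, reduced costs: (5.0, 10.0)
  x^k = (0.0, 0.0), subgradient = b - a^T x = 12.0
  y^{k+1} = 0.0 + 0.05*12.0 = 0.6
Step 2: y^k = 0.6, reduced costs: (3.8, 7.0)
  x^k = (0.0, 0.0), subgradient = b - a^T x = 12.0
  y^{k+1} = 0.6 + 0.05*12.0 = 1.2
Dual objective at y_2 = 1.2: reduced costs (2.6, 4.0), box minimizer x = (0.0, 0.0)
g(y_2) = b*y + (c1 - a1*y)*x1 + (c2 - a2*y)*x2 = 12*1.2 + 2.6*0.0 + 4.0*0.0 = 14.4 + 0.0 + 0.0 = 14.4


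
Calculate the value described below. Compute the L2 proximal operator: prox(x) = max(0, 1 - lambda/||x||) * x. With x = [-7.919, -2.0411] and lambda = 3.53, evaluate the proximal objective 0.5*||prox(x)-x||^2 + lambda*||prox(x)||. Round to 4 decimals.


Step 1: Compute ||x||.
||x|| = 8.1778
Step 2: Compute scaling factor.
scale = max(0, 1 - 3.53/8.1778) = 0.5683
Step 3: prox(x) = [-4.5007, -1.16]
||prox(x)|| = 4.6478
Step 4: Proximal objective.
0.5*||prox-x||^2 = 6.2305
lambda*||prox|| = 16.4067
Total = 22.6372


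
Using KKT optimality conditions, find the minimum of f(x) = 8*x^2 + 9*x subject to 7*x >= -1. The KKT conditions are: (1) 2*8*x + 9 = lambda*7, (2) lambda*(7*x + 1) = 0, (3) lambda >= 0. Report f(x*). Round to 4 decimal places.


Step 1: Try lambda = 0 (constraint inactive).
x_unc = -9/(2*8) = -0.5625
Check: 7*-0.5625 = -3.9375 < -1 -- violated!
Step 2: Constraint must be active: 7*x = -1
x* = -1/7 = -0.1429 (rounded; the exact value -1/7 is used below)
lambda = (2*8*(-1/7) + 9)/7 = 0.9592
Step 3: Compute optimal value.
f(x*) = 8*(-1/7)^2 + 9*(-1/7) = -1.1224


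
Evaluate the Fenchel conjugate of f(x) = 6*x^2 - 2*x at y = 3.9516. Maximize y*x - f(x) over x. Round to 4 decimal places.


f*(y) = sup_x {y*x - a*x^2 - b*x} = sup_x {(y-b)*x - a*x^2}
FOC: (y - b) - 2a*x = 0 => x* = (y - b)/(2a)
x* = (3.9516 + 2)/(2*6) = 0.496
f*(3.9516) = (y-b)^2/(4a) = (3.9516 + 2)^2/(4*6)
= 35.4215/24 = 1.4759


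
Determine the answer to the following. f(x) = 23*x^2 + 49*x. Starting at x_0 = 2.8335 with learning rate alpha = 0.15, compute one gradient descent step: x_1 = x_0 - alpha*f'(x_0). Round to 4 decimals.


We compute the gradient at x_0 and apply the update.
f'(x) = 46*x + 49
f'(2.8335) = 46*2.8335 + 49 = 179.341
x_1 = 2.8335 - 0.15*179.341 = -24.0677


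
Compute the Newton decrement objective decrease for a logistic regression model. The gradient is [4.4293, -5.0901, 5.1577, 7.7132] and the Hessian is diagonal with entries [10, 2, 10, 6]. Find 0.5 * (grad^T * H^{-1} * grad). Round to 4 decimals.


Step 1: H is diagonal, so H^(-1) * g = [0.4429, -2.5451, 0.5158, 1.2855].
Step 2: g^T H^(-1) g = sum_i g_i^2 / H_ii
  = (4.4293)^2/10 + (-5.0901)^2/2 + (5.1577)^2/10 + (7.7132)^2/6
  = 1.9619 + 12.9546 + 2.6602 + 9.9156 = 27.4922
Step 3: Objective decrease = 0.5 * g^T H^(-1) g = 13.7461


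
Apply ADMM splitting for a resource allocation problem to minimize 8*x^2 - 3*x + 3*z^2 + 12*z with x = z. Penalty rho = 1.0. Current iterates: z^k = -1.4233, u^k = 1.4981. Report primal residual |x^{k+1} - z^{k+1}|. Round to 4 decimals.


ADMM iteration with rho = 1.0, z^k = -1.4233, u^k = 1.4981
Step 1: x-update.
Minimize 8*x^2 - 3*x + (1.0/2)*(x + 1.4233 + 1.4981)^2
FOC: (2*8 + 1.0)*x = 3 + 1.0*(-1.4233 - 1.4981)
x^{k+1} = 0.0046
Step 2: z-update.
Minimize 3*z^2 + 12*z + (1.0/2)*(0.0046 - z + 1.4981)^2
FOC: (2*3 + 1.0)*z = -12 + 1.0*(0.0046 + 1.4981)
z^{k+1} = -1.4996
Step 3: u-update.
u^{k+1} = 1.4981 + 0.0046 + 1.4996 = 3.0023
Step 4: Primal residual = |0.0046 + 1.4996| = 1.5042


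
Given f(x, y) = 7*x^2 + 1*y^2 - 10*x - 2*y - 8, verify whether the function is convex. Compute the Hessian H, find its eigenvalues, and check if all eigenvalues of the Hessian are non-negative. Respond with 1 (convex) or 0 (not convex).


The Hessian of f(x,y) = 7*x^2 + 1*y^2 - 10*x - 2*y - 8 is:
H = [[14, 0], [0, 2]]
Trace = 14 + 2 = 16
Determinant = 14*2 - (0)^2 = 28
Discriminant = (16)^2 - 4*28 = 144.0
Eigenvalues: lambda_1 = 2.0, lambda_2 = 14.0
The function is convex.

1


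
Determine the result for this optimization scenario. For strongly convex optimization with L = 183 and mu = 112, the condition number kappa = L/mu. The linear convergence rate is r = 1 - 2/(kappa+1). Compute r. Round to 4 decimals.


Step 1: Compute the condition number.
kappa = L/mu = 183/112 = 1.6339
Step 2: Compute the convergence rate.
r = 1 - 2/(kappa + 1) = 1 - 2*mu/(L + mu) = (L - mu)/(L + mu) = 71/295 = 0.2407


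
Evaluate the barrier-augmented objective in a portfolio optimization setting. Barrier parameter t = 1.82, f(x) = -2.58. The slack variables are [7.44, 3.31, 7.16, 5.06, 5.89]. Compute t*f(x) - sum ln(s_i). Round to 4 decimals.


Step 1: Compute log-barrier.
ln values: [2.0069, 1.1969, 1.9685, 1.6214, 1.7733]
phi = -(2.0069 + 1.1969 + 1.9685 + 1.6214 + 1.7733) = -8.567
Step 2: Compute augmented objective.
t*f(x) = 1.82*-2.58 = -4.6956
Total = -4.6956 - 8.567 = -13.2626


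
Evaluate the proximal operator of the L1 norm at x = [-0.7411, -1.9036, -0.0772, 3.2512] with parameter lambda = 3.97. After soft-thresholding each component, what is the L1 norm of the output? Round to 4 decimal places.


Soft-thresholding with lambda = 3.97:
prox(-0.7411) = sign(-0.7411)*max(|-0.7411| - 3.97, 0) = 0.0
prox(-1.9036) = sign(-1.9036)*max(|-1.9036| - 3.97, 0) = 0.0
prox(-0.0772) = sign(-0.0772)*max(|-0.0772| - 3.97, 0) = 0.0
prox(3.2512) = sign(3.2512)*max(|3.2512| - 3.97, 0) = 0.0
prox(x) = [0.0, 0.0, 0.0, 0.0]
||prox(x)||_1 = 0.0 + 0.0 + 0.0 + 0.0 = 0.0


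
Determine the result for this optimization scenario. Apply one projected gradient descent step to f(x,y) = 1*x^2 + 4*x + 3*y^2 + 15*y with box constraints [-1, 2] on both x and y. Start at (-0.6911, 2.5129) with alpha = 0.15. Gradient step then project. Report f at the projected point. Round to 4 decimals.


Step 1: Compute gradient at (-0.6911, 2.5129).
grad_x = 2*1*-0.6911 + 4 = 2.6178
grad_y = 2*3*2.5129 + 15 = 30.0774
Step 2: Gradient step.
x_raw = -0.6911 - 0.15*2.6178 = -1.0838
y_raw = 2.5129 - 0.15*30.0774 = -1.9987
Step 3: Project onto [-1, 2].
x_proj = clip(-1.0838) = -1.0
y_proj = clip(-1.9987) = -1.0
Step 4: Evaluate f.
f(-1.0, -1.0) = -15.0


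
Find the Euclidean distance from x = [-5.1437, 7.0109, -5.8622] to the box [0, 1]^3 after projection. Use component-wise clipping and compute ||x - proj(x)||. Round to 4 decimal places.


Project each component onto [0, 1].
clip(-5.1437) = 0.0, clip(7.0109) = 1.0, clip(-5.8622) = 0.0
Projection = [0.0, 1.0, 0.0]
Squared diffs: [26.4576, 36.1309, 34.3654]
Distance = sqrt(96.9539) = 9.8465


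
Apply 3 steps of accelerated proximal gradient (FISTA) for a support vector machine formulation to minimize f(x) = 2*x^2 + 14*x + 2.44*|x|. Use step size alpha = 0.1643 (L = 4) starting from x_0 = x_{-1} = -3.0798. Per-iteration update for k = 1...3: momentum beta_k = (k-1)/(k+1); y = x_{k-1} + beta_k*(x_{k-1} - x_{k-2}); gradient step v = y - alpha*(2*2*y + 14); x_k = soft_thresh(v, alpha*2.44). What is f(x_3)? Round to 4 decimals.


FISTA on f(x) = 2*x^2 + 14*x + 2.44*|x|
L = 4, alpha = 0.1643
Iteration 1: beta = 0.0, y = -3.0798 + 0.0*(-3.0798 + 3.0798) = -3.0798
  grad(y) = 1.6808, v = y - alpha*grad = -3.356
  prox(v) = soft_thresh(-3.356, 0.4009) = -2.9551
Iteration 2: beta = 0.3333, y = -2.9551 + 0.3333*(-2.9551 + 3.0798) = -2.9135
  grad(y) = 2.3461, v = y - alpha*grad = -3.2989
  prox(v) = soft_thresh(-3.2989, 0.4009) = -2.8981
Iteration 3: beta = 0.5, y = -2.8981 + 0.5*(-2.8981 + 2.9551) = -2.8695
  grad(y) = 2.5218, v = y - alpha*grad = -3.2839
  prox(v) = soft_thresh(-3.2839, 0.4009) = -2.883
f(x_3) = 2*(-2.883)^2 + 14*(-2.883) + 2.44*|-2.883| = -16.7041


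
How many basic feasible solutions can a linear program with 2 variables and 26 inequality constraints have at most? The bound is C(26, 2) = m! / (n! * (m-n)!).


Each vertex corresponds to some choice of n active constraints out of m, so the number of vertices is at most C(m, n) = m! / (n!(m-n)!).
m = 26, n = 2
Numerator: 26 * 25
Denominator: 2! = 2
C(26, 2) = 325


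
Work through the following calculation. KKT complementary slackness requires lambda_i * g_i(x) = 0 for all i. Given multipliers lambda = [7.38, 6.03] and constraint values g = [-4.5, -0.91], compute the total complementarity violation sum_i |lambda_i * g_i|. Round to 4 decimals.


KKT complementary slackness check:
lambda_1 * g_1 = 7.38 * -4.5 = -33.21
lambda_2 * g_2 = 6.03 * -0.91 = -5.4873
Total violation = 33.21 + 5.4873 = 38.6973


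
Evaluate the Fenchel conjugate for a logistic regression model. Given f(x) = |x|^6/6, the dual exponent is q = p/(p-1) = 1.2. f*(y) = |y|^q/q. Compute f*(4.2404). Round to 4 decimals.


The conjugate exponent q satisfies 1/p + 1/q = 1.
p = 6, so q = 6/(6 - 1) = 1.2
|y|^q = 4.2404^1.2 = 5.6609
f*(4.2404) = 5.6609 / 1.2 = 4.7174


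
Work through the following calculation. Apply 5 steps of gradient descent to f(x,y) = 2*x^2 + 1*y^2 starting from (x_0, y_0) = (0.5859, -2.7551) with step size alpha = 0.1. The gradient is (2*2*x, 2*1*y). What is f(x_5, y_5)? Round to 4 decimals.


Gradient descent on f(x,y) = 2*x^2 + 1*y^2.
Starting point: (0.5859, -2.7551), alpha = 0.1
Step 1: grad_x = 2*2*0.5859 = 2.3436, grad_y = 2*1*-2.7551 = -5.5102
  x_1 = 0.5859 - 0.1*2.3436 = 0.3515
  y_1 = -2.7551 - 0.1*-5.5102 = -2.2041
Step 2: grad_x = 2*2*0.3515 = 1.4062, grad_y = 2*1*-2.2041 = -4.4082
  x_2 = 0.3515 - 0.1*1.4062 = 0.2109
  y_2 = -2.2041 - 0.1*-4.4082 = -1.7633
Step 3: grad_x = 2*2*0.2109 = 0.8437, grad_y = 2*1*-1.7633 = -3.5265
  x_3 = 0.2109 - 0.1*0.8437 = 0.1266
  y_3 = -1.7633 - 0.1*-3.5265 = -1.4106
Step 4: grad_x = 2*2*0.1266 = 0.5062, grad_y = 2*1*-1.4106 = -2.8212
  x_4 = 0.1266 - 0.1*0.5062 = 0.0759
  y_4 = -1.4106 - 0.1*-2.8212 = -1.1285
Step 5: grad_x = 2*2*0.0759 = 0.3037, grad_y = 2*1*-1.1285 = -2.257
  x_5 = 0.0759 - 0.1*0.3037 = 0.0456
  y_5 = -1.1285 - 0.1*-2.257 = -0.9028
f(0.0456, -0.9028) = 2*0.0456^2 + 1*(-0.9028)^2 = 0.8192


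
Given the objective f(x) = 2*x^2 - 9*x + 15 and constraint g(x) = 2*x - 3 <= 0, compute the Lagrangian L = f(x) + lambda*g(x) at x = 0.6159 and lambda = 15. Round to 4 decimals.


Step 1: Evaluate f(x).
f(0.6159) = 2*0.6159^2 - 9*0.6159 + 15 = 10.2156
Step 2: Evaluate g(x).
g(0.6159) = 2*0.6159 - 3 = -1.7682
Step 3: Compute Lagrangian.
L = 10.2156 + 15*-1.7682 = -16.3074


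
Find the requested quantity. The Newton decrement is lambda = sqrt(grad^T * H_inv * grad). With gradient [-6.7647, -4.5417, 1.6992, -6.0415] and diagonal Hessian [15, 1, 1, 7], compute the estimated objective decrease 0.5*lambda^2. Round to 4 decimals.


Step 1: H is diagonal, so H^(-1) * g = [-0.451, -4.5417, 1.6992, -0.8631].
Step 2: g^T H^(-1) g = sum_i g_i^2 / H_ii
  = (-6.7647)^2/15 + (-4.5417)^2/1 + (1.6992)^2/1 + (-6.0415)^2/7
  = 3.0507 + 20.627 + 2.8873 + 5.2142 = 31.7793
Step 3: Objective decrease = 0.5 * g^T H^(-1) g = 15.8897


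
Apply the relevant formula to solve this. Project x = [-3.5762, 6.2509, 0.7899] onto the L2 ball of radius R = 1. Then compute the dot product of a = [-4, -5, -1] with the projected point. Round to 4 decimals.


Step 1: Compute ||x|| (intermediates to 6 decimals).
||x|| = sqrt((-3.5762)^2 + 6.2509^2 + 0.7899^2) = 7.244784
Step 2: Project.
Since ||x|| > R, scale = R/||x|| = 1/7.244784 = 0.13803, proj(x) = scale * x
proj(x) = [-0.493623, 0.862812, 0.10903]
Step 3: Dot product.
a^T * proj(x) = -4*(-0.493623) - 5*0.862812 - 1*0.10903 = -2.4486


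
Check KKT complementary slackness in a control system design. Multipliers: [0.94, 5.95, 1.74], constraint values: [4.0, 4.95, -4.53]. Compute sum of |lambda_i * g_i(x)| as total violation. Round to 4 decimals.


KKT complementary slackness check:
lambda_1 * g_1 = 0.94 * 4.0 = 3.76
lambda_2 * g_2 = 5.95 * 4.95 = 29.4525
lambda_3 * g_3 = 1.74 * -4.53 = -7.8822
Total violation = 3.76 + 29.4525 + 7.8822 = 41.0947


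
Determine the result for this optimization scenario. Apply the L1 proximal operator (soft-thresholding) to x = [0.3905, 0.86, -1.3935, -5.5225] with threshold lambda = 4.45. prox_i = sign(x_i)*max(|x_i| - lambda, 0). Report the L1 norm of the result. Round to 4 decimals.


Soft-thresholding with lambda = 4.45:
prox(0.3905) = sign(0.3905)*max(|0.3905| - 4.45, 0) = 0.0
prox(0.86) = sign(0.86)*max(|0.86| - 4.45, 0) = 0.0
prox(-1.3935) = sign(-1.3935)*max(|-1.3935| - 4.45, 0) = 0.0
prox(-5.5225) = sign(-5.5225)*max(|-5.5225| - 4.45, 0) = -1.0725
prox(x) = [0.0, 0.0, 0.0, -1.0725]
||prox(x)||_1 = 0.0 + 0.0 + 0.0 + 1.0725 = 1.0725


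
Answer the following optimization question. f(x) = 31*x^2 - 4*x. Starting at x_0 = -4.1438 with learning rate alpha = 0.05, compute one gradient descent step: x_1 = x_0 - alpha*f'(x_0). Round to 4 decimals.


We compute the gradient at x_0 and apply the update.
f'(x) = 62*x - 4
f'(-4.1438) = 62*-4.1438 - 4 = -260.9156
x_1 = -4.1438 - 0.05*-260.9156 = 8.902


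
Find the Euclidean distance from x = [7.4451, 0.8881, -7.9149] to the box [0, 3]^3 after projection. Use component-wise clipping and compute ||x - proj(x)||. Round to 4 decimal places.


Project each component onto [0, 3].
clip(7.4451) = 3.0, clip(0.8881) = 0.8881, clip(-7.9149) = 0.0
Projection = [3.0, 0.8881, 0.0]
Squared diffs: [19.7589, 0.0, 62.6456]
Distance = sqrt(82.4045) = 9.0777


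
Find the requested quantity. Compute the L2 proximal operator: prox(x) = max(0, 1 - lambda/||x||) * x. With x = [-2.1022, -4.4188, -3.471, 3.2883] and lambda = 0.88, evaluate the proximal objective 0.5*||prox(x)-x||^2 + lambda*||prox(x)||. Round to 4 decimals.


Step 1: Compute ||x||.
||x|| = 6.8415
Step 2: Compute scaling factor.
scale = max(0, 1 - 0.88/6.8415) = 0.8714
Step 3: prox(x) = [-1.8318, -3.8504, -3.0245, 2.8653]
||prox(x)|| = 5.9615
Step 4: Proximal objective.
0.5*||prox-x||^2 = 0.3872
lambda*||prox|| = 5.2461
Total = 5.6333


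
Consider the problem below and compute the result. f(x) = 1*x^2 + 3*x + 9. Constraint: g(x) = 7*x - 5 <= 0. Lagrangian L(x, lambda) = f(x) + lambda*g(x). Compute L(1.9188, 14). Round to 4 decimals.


Step 1: Evaluate f(x).
f(1.9188) = 1*1.9188^2 + 3*1.9188 + 9 = 18.4382
Step 2: Evaluate g(x).
g(1.9188) = 7*1.9188 - 5 = 8.4316
Step 3: Compute Lagrangian.
L = 18.4382 + 14*8.4316 = 136.4806


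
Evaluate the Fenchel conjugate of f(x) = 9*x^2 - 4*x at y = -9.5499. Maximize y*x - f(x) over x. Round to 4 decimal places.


f*(y) = sup_x {y*x - a*x^2 - b*x} = sup_x {(y-b)*x - a*x^2}
FOC: (y - b) - 2a*x = 0 => x* = (y - b)/(2a)
x* = (-9.5499 + 4)/(2*9) = -0.3083
f*(-9.5499) = (y-b)^2/(4a) = (-9.5499 + 4)^2/(4*9)
= 30.8014/36 = 0.8556


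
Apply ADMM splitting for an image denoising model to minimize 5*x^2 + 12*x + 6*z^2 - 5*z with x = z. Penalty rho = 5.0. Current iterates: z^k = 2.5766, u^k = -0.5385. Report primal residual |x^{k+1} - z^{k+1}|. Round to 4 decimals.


ADMM iteration with rho = 5.0, z^k = 2.5766, u^k = -0.5385
Step 1: x-update.
Minimize 5*x^2 + 12*x + (5.0/2)*(x - 2.5766 - 0.5385)^2
FOC: (2*5 + 5.0)*x = -12 + 5.0*(2.5766 + 0.5385)
x^{k+1} = 0.2384
Step 2: z-update.
Minimize 6*z^2 - 5*z + (5.0/2)*(0.2384 - z - 0.5385)^2
FOC: (2*6 + 5.0)*z = 5 + 5.0*(0.2384 - 0.5385)
z^{k+1} = 0.2058
Step 3: u-update.
u^{k+1} = -0.5385 + 0.2384 - 0.2058 = -0.506
Step 4: Primal residual = |0.2384 - 0.2058| = 0.0325


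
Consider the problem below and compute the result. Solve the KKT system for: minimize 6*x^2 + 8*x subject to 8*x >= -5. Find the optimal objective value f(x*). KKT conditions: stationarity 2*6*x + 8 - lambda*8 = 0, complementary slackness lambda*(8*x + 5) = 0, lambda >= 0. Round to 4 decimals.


Step 1: Try lambda = 0 (constraint inactive).
x_unc = -8/(2*6) = -0.6667
Check: 8*-0.6667 = -5.3336 < -5 -- violated!
Step 2: Constraint must be active: 8*x = -5
x* = -5/8 = -0.625
lambda = (2*6*(-0.625) + 8)/8 = 0.0625
Step 3: Compute optimal value.
f(x*) = 6*(-0.625)^2 + 8*(-0.625) = -2.6563


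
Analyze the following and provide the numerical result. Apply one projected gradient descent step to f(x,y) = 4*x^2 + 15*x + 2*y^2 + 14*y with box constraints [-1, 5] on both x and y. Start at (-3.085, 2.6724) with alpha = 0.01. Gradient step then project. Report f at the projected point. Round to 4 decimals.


Step 1: Compute gradient at (-3.085, 2.6724).
grad_x = 2*4*-3.085 + 15 = -9.68
grad_y = 2*2*2.6724 + 14 = 24.6896
Step 2: Gradient step.
x_raw = -3.085 - 0.01*-9.68 = -2.9882
y_raw = 2.6724 - 0.01*24.6896 = 2.4255
Step 3: Project onto [-1, 5].
x_proj = clip(-2.9882) = -1.0
y_proj = clip(2.4255) = 2.4255
Step 4: Evaluate f.
f(-1.0, 2.4255) = 34.7232


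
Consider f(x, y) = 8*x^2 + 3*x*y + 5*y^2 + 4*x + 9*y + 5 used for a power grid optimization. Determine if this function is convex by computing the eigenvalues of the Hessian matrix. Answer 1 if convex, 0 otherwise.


The Hessian of f(x,y) = 8*x^2 + 3*x*y + 5*y^2 + 4*x + 9*y + 5 is:
H = [[16, 3], [3, 10]]
Trace = 16 + 10 = 26
Determinant = 16*10 - (3)^2 = 151
Discriminant = (26)^2 - 4*151 = 72.0
Eigenvalues: lambda_1 = 8.7574, lambda_2 = 17.2426
The function is convex.

1


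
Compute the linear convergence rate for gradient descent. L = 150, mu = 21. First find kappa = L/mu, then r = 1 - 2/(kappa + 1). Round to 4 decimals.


Step 1: Compute the condition number.
kappa = L/mu = 150/21 = 7.1429
Step 2: Compute the convergence rate.
r = 1 - 2/(kappa + 1) = 1 - 2*mu/(L + mu) = (L - mu)/(L + mu) = 129/171 = 0.7544


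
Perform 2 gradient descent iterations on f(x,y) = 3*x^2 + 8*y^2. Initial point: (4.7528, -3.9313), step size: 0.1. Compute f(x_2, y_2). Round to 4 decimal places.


Gradient descent on f(x,y) = 3*x^2 + 8*y^2.
Starting point: (4.7528, -3.9313), alpha = 0.1
Step 1: grad_x = 2*3*4.7528 = 28.5168, grad_y = 2*8*-3.9313 = -62.9008
  x_1 = 4.7528 - 0.1*28.5168 = 1.9011
  y_1 = -3.9313 - 0.1*-62.9008 = 2.3588
Step 2: grad_x = 2*3*1.9011 = 11.4067, grad_y = 2*8*2.3588 = 37.7405
  x_2 = 1.9011 - 0.1*11.4067 = 0.7604
  y_2 = 2.3588 - 0.1*37.7405 = -1.4153
f(0.7604, -1.4153) = 3*0.7604^2 + 8*(-1.4153)^2 = 17.7587


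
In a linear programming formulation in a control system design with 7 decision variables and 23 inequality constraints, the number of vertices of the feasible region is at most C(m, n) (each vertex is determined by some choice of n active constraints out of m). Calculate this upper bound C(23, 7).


Each vertex corresponds to some choice of n active constraints out of m, so the number of vertices is at most C(m, n) = m! / (n!(m-n)!).
m = 23, n = 7
Numerator: 23 * 22 * 21 * 20 * 19 * 18 * 17
Denominator: 7! = 5040
C(23, 7) = 245157


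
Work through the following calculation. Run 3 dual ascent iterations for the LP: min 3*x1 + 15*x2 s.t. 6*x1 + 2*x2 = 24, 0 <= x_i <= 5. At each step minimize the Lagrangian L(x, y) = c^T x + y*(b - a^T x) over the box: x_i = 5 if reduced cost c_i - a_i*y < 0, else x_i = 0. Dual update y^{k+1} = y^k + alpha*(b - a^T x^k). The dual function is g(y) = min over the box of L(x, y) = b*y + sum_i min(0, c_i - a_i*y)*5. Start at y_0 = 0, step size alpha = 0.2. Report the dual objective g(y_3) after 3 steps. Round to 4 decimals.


Dual ascent for LP: min 3*x1 + 15*x2, 6*x1 + 2*x2 = 24, 0 <= x_i <= 5
Step 1: y^k = 0.0, reduced costs: (3.0, 15.0)
  x^k = (0.0, 0.0), subgradient = b - a^T x = 24.0
  y^{k+1} = 0.0 + 0.2*24.0 = 4.8
Step 2: y^k = 4.8, reduced costs: (-25.8, 5.4)
  x^k = (5.0, 0.0), subgradient = b - a^T x = -6.0
  y^{k+1} = 4.8 + 0.2*-6.0 = 3.6
Step 3: y^k = 3.6, reduced costs: (-18.6, 7.8)
  x^k = (5.0, 0.0), subgradient = b - a^T x = -6.0
  y^{k+1} = 3.6 + 0.2*-6.0 = 2.4
Dual objective at y_3 = 2.4: reduced costs (-11.4, 10.2), box minimizer x = (5.0, 0.0)
g(y_3) = b*y + (c1 - a1*y)*x1 + (c2 - a2*y)*x2 = 24*2.4 + (-11.4)*5.0 + 10.2*0.0 = 57.6 - 57.0 + 0.0 = 0.6


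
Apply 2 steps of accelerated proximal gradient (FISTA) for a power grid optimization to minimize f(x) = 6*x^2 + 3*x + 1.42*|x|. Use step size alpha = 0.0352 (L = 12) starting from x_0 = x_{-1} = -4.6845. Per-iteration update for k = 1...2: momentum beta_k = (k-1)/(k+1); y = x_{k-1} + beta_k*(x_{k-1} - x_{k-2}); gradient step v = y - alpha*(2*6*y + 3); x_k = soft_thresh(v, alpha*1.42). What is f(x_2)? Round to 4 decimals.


FISTA on f(x) = 6*x^2 + 3*x + 1.42*|x|
L = 12, alpha = 0.0352
Iteration 1: beta = 0.0, y = -4.6845 + 0.0*(-4.6845 + 4.6845) = -4.6845
  grad(y) = -53.214, v = y - alpha*grad = -2.8114
  prox(v) = soft_thresh(-2.8114, 0.05) = -2.7614
Iteration 2: beta = 0.3333, y = -2.7614 + 0.3333*(-2.7614 + 4.6845) = -2.1203
  grad(y) = -22.4441, v = y - alpha*grad = -1.3303
  prox(v) = soft_thresh(-1.3303, 0.05) = -1.2803
f(x_2) = 6*(-1.2803)^2 + 3*(-1.2803) + 1.42*|-1.2803| = 7.8125


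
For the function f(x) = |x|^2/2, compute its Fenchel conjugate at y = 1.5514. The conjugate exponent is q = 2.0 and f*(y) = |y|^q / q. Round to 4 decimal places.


The conjugate exponent q satisfies 1/p + 1/q = 1.
p = 2, so q = 2/(2 - 1) = 2.0
|y|^q = 1.5514^2.0 = 2.4068
f*(1.5514) = 2.4068 / 2.0 = 1.2034


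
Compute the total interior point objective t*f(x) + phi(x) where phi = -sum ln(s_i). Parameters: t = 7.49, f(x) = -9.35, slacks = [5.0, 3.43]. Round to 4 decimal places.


Step 1: Compute log-barrier.
ln values: [1.6094, 1.2326]
phi = -(1.6094 + 1.2326) = -2.842
Step 2: Compute augmented objective.
t*f(x) = 7.49*-9.35 = -70.0315
Total = -70.0315 - 2.842 = -72.8735


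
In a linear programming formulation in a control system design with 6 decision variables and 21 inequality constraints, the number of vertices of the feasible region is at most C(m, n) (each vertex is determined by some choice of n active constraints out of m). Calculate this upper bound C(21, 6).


Each vertex corresponds to some choice of n active constraints out of m, so the number of vertices is at most C(m, n) = m! / (n!(m-n)!).
m = 21, n = 6
Numerator: 21 * 20 * 19 * 18 * 17 * 16
Denominator: 6! = 720
C(21, 6) = 54264
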